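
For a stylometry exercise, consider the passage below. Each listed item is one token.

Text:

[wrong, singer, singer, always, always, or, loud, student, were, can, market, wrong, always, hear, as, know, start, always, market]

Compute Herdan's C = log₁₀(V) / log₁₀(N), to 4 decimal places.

N = 19, V = 13.
log₁₀(V) = 1.113943, log₁₀(N) = 1.278754
C = 1.113943 / 1.278754 = 0.8711

0.8711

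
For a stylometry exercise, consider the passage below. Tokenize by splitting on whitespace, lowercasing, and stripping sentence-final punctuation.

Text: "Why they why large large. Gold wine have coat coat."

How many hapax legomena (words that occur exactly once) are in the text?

4

Frequencies: why:2, large:2, coat:2, they:1, gold:1, wine:1, have:1
Hapax (freq=1): gold, have, they, wine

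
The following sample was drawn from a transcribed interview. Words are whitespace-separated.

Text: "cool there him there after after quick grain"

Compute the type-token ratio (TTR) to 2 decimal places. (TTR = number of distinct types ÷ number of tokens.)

0.75

N = 8 tokens, V = 6 types.
TTR = V / N = 6 / 8 = 0.75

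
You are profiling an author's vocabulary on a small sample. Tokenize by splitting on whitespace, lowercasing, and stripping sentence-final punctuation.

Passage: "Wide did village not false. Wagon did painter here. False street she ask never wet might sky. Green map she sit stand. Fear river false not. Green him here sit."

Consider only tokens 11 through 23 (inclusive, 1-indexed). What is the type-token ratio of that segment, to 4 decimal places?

Segment tokens 11–23: street, she, ask, never, wet, might, sky, green, map, she, sit, stand, fear
Segment N = 13, segment V = 12.
TTR = 12 / 13 = 0.9231

0.9231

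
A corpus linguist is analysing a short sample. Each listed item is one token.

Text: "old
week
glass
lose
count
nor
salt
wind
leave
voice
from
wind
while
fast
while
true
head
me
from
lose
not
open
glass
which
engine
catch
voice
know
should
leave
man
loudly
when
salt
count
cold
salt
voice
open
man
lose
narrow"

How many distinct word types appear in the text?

28

Distinct types: {catch, cold, count, engine, fast, from, glass, head, know, leave, lose, loudly, man, me, narrow, nor, not, old, open, salt, should, true, voice, week, when, which, while, wind}
V = 28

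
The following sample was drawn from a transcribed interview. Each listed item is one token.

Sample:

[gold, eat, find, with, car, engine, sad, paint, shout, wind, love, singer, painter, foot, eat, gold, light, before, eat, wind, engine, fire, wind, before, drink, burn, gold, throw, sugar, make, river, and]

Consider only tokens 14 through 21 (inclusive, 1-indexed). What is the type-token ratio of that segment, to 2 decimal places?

0.88

Segment tokens 14–21: foot, eat, gold, light, before, eat, wind, engine
Segment N = 8, segment V = 7.
TTR = 7 / 8 = 0.88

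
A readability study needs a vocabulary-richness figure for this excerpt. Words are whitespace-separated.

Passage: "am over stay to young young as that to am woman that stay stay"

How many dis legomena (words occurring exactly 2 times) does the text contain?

4

Frequencies: stay:3, am:2, to:2, young:2, that:2, over:1, as:1, woman:1
Words with frequency 2: am, that, to, young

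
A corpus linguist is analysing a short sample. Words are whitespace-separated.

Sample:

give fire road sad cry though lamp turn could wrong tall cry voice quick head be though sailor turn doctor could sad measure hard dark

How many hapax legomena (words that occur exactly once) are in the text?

Frequencies: sad:2, cry:2, though:2, turn:2, could:2, give:1, fire:1, road:1, lamp:1, wrong:1, tall:1, voice:1, quick:1, head:1, be:1, sailor:1, doctor:1, measure:1, hard:1, dark:1
Hapax (freq=1): be, dark, doctor, fire, give, hard, head, lamp, measure, quick, road, sailor, tall, voice, wrong

15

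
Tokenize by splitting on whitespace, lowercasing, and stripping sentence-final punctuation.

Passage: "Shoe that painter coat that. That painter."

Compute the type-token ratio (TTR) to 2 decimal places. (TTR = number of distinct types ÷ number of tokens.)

N = 7 tokens, V = 4 types.
TTR = V / N = 4 / 7 = 0.57

0.57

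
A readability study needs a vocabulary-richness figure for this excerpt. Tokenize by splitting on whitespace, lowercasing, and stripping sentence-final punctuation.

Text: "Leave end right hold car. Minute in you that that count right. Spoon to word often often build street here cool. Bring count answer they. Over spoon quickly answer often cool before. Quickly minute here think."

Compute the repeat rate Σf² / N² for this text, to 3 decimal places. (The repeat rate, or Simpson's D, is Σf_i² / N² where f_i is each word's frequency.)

Frequencies: often:3, right:2, minute:2, that:2, count:2, spoon:2, here:2, cool:2, answer:2, quickly:2, leave:1, end:1, hold:1, car:1, in:1, you:1, to:1, word:1, build:1, street:1, … (5 more, each freq 1)
Σf² = 60; N² = 1296
Repeat rate = 60 / 1296 = 0.046

0.046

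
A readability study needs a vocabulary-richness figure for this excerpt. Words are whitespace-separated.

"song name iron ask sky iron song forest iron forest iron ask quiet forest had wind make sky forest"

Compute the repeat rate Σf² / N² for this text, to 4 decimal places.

Frequencies: iron:4, forest:4, song:2, ask:2, sky:2, name:1, quiet:1, had:1, wind:1, make:1
Σf² = 49; N² = 361
Repeat rate = 49 / 361 = 0.1357

0.1357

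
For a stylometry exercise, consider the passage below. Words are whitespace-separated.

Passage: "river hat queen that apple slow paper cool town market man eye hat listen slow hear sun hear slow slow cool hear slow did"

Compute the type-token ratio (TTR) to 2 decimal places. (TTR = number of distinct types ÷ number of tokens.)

0.67

N = 24 tokens, V = 16 types.
TTR = V / N = 16 / 24 = 0.67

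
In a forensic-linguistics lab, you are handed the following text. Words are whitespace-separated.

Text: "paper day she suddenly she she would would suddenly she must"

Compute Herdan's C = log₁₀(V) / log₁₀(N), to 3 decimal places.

0.747

N = 11, V = 6.
log₁₀(V) = 0.778151, log₁₀(N) = 1.041393
C = 0.778151 / 1.041393 = 0.747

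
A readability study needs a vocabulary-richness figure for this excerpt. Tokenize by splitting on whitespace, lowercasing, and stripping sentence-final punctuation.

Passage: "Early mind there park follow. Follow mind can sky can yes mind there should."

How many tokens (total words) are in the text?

14

Tokens: early, mind, there, park, follow, follow, mind, can, sky, can, yes, mind, there, should
N = 14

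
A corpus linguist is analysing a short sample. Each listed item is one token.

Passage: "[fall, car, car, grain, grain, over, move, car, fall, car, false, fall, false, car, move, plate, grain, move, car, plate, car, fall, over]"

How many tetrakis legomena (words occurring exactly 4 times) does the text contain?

Frequencies: car:7, fall:4, grain:3, move:3, over:2, false:2, plate:2
Words with frequency 4: fall

1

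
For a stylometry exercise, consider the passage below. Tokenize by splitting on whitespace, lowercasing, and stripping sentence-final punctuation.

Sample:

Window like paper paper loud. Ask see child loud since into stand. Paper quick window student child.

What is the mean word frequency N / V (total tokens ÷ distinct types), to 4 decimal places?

1.4167

N = 17 tokens, V = 12 types.
Mean frequency = N / V = 17 / 12 = 1.4167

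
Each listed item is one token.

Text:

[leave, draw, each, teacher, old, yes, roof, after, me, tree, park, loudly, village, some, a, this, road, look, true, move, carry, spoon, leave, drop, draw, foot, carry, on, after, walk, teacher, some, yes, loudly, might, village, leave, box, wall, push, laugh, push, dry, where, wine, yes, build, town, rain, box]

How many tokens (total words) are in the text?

Tokens: leave, draw, each, teacher, old, yes, roof, after, me, tree, park, loudly, village, some, a, this, road, look, true, move, carry, spoon, leave, drop, draw, foot, carry, on, after, walk, teacher, some, yes, loudly, might, village, leave, box, wall, push, laugh, push, dry, where, wine, yes, build, town, rain, box
N = 50

50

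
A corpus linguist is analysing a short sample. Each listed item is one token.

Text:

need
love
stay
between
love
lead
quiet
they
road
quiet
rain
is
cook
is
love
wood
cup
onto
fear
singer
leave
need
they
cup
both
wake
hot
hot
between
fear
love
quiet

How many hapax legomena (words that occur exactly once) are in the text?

Frequencies: love:4, quiet:3, need:2, between:2, they:2, is:2, cup:2, fear:2, hot:2, stay:1, lead:1, road:1, rain:1, cook:1, wood:1, onto:1, singer:1, leave:1, both:1, wake:1
Hapax (freq=1): both, cook, lead, leave, onto, rain, road, singer, stay, wake, wood

11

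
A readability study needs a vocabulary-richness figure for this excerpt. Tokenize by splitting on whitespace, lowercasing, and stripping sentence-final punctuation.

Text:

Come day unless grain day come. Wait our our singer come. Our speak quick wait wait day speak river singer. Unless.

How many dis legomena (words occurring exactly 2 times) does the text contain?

Frequencies: come:3, day:3, wait:3, our:3, unless:2, singer:2, speak:2, grain:1, quick:1, river:1
Words with frequency 2: singer, speak, unless

3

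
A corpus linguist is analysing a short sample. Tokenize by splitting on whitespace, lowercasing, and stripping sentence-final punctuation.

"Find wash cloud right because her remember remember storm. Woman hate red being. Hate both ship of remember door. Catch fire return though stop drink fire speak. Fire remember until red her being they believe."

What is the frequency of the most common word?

4

Frequencies: remember:4, fire:3, her:2, hate:2, red:2, being:2, find:1, wash:1, cloud:1, right:1, because:1, storm:1, woman:1, both:1, ship:1, of:1, door:1, catch:1, return:1, though:1, … (6 more, each freq 1)
Most common: 'remember' with frequency 4.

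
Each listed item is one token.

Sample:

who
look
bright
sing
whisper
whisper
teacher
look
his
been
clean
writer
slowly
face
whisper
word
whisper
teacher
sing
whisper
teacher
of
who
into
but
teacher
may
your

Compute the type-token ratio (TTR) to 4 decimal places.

N = 28 tokens, V = 18 types.
TTR = V / N = 18 / 28 = 0.6429

0.6429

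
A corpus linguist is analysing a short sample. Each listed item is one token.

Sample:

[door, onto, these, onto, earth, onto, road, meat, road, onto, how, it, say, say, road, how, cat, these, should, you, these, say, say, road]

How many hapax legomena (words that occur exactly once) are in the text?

Frequencies: onto:4, road:4, say:4, these:3, how:2, door:1, earth:1, meat:1, it:1, cat:1, should:1, you:1
Hapax (freq=1): cat, door, earth, it, meat, should, you

7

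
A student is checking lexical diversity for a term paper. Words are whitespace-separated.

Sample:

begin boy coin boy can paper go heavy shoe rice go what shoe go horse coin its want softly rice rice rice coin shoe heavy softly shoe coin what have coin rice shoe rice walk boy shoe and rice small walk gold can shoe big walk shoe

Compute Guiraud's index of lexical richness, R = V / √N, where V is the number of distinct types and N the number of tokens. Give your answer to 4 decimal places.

2.9173

N = 47, V = 20.
√N = 6.855655
R = 20 / 6.855655 = 2.9173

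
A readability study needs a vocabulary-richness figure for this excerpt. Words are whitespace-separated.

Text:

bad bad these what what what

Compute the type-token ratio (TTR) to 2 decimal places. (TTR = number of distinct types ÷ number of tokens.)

N = 6 tokens, V = 3 types.
TTR = V / N = 3 / 6 = 0.50

0.50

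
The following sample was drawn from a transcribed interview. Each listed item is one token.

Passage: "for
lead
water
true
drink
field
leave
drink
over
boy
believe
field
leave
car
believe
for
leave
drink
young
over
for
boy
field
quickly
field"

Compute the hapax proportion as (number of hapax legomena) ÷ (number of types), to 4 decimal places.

Frequencies: field:4, for:3, drink:3, leave:3, over:2, boy:2, believe:2, lead:1, water:1, true:1, car:1, young:1, quickly:1
Hapax count = 6; type count = 13.
Ratio = 6 / 13 = 0.4615

0.4615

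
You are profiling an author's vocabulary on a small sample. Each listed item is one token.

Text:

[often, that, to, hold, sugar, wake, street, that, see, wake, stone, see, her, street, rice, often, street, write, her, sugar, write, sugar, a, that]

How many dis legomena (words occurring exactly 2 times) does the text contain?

Frequencies: that:3, sugar:3, street:3, often:2, wake:2, see:2, her:2, write:2, to:1, hold:1, stone:1, rice:1, a:1
Words with frequency 2: her, often, see, wake, write

5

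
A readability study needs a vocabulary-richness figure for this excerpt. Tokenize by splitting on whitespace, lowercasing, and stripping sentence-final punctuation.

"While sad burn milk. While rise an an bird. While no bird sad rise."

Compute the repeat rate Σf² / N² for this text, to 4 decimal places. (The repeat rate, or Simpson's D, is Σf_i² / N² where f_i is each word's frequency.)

Frequencies: while:3, sad:2, rise:2, an:2, bird:2, burn:1, milk:1, no:1
Σf² = 28; N² = 196
Repeat rate = 28 / 196 = 0.1429

0.1429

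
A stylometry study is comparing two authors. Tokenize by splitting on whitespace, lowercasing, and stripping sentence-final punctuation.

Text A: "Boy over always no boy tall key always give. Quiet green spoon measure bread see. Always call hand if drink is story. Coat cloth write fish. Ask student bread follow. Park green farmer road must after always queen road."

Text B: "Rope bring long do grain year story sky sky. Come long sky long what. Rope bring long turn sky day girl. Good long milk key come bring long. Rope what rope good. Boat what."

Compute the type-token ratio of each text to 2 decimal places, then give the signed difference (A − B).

TTR(A) = 32/39 = 0.82
TTR(B) = 17/34 = 0.50
Difference = 0.82 − 0.50 = 0.32

0.32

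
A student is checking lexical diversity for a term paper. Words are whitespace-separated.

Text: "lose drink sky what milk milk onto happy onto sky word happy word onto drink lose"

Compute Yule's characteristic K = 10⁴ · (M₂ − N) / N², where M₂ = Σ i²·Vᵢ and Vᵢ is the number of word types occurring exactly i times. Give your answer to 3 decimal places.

Frequencies: onto:3, lose:2, drink:2, sky:2, milk:2, happy:2, word:2, what:1
N = 16. Frequency spectrum: V_1=1, V_2=6, V_3=1
M₂ = 1²·1 + 2²·6 + 3²·1 = 34
K = 10000 × (34 − 16) / 16² = 703.125

703.125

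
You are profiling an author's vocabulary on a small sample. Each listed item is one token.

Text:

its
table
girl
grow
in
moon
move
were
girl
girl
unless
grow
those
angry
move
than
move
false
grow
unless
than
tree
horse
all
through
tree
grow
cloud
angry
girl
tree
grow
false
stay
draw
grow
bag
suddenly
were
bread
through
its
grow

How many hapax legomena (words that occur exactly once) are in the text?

12

Frequencies: grow:7, girl:4, move:3, tree:3, its:2, were:2, unless:2, angry:2, than:2, false:2, through:2, table:1, in:1, moon:1, those:1, horse:1, all:1, cloud:1, stay:1, draw:1, … (3 more, each freq 1)
Hapax (freq=1): all, bag, bread, cloud, draw, horse, in, moon, stay, suddenly, table, those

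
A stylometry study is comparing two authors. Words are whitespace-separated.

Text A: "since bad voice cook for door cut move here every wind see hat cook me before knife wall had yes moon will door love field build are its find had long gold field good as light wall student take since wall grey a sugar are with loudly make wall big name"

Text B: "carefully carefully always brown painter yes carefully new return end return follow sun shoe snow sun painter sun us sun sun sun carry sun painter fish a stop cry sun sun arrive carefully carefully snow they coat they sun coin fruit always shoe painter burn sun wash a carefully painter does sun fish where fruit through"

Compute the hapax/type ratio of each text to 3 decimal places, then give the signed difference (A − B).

0.226

A: hapax=35, V=42, ratio=0.833
B: hapax=17, V=28, ratio=0.607
Difference = 0.833 − 0.607 = 0.226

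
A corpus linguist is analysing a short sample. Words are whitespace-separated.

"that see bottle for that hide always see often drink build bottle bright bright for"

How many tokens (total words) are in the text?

15

Tokens: that, see, bottle, for, that, hide, always, see, often, drink, build, bottle, bright, bright, for
N = 15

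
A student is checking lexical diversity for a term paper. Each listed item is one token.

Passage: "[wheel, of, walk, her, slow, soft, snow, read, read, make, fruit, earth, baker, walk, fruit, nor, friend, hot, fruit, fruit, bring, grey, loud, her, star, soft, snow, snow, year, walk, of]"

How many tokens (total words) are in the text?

31

Tokens: wheel, of, walk, her, slow, soft, snow, read, read, make, fruit, earth, baker, walk, fruit, nor, friend, hot, fruit, fruit, bring, grey, loud, her, star, soft, snow, snow, year, walk, of
N = 31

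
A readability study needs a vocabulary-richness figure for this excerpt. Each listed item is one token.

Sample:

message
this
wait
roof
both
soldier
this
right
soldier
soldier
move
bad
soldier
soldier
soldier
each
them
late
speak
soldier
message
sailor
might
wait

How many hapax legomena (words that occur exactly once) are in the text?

11

Frequencies: soldier:7, message:2, this:2, wait:2, roof:1, both:1, right:1, move:1, bad:1, each:1, them:1, late:1, speak:1, sailor:1, might:1
Hapax (freq=1): bad, both, each, late, might, move, right, roof, sailor, speak, them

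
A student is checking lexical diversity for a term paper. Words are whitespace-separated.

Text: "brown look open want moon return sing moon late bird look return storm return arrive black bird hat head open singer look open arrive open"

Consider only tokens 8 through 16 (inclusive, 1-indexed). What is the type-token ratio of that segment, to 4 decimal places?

0.8889

Segment tokens 8–16: moon, late, bird, look, return, storm, return, arrive, black
Segment N = 9, segment V = 8.
TTR = 8 / 9 = 0.8889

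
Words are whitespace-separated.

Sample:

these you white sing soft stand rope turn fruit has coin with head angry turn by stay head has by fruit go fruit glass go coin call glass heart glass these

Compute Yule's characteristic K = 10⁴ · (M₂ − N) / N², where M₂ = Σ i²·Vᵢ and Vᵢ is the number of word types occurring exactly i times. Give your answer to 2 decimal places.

Frequencies: fruit:3, glass:3, these:2, turn:2, has:2, coin:2, head:2, by:2, go:2, you:1, white:1, sing:1, soft:1, stand:1, rope:1, with:1, angry:1, stay:1, call:1, heart:1
N = 31. Frequency spectrum: V_1=11, V_2=7, V_3=2
M₂ = 1²·11 + 2²·7 + 3²·2 = 57
K = 10000 × (57 − 31) / 31² = 270.55

270.55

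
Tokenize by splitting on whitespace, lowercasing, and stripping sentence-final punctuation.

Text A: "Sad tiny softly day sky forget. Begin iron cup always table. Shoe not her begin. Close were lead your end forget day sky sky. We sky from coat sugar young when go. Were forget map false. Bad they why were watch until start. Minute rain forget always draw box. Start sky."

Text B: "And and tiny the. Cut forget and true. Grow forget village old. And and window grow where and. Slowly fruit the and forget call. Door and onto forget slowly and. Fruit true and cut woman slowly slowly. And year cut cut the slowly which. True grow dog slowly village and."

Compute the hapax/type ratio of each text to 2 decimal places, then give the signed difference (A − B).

0.27

A: hapax=31, V=38, ratio=0.82
B: hapax=11, V=20, ratio=0.55
Difference = 0.82 − 0.55 = 0.27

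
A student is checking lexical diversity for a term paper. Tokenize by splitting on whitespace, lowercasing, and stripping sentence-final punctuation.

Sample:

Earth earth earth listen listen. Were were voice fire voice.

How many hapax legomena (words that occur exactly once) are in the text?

Frequencies: earth:3, listen:2, were:2, voice:2, fire:1
Hapax (freq=1): fire

1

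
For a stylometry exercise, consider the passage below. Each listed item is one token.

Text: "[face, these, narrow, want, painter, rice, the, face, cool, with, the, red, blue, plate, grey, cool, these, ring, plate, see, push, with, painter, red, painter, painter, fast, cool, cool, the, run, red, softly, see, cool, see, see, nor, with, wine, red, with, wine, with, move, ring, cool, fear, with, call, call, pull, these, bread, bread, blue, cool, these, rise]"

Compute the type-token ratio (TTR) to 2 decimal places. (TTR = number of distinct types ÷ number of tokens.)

N = 59 tokens, V = 27 types.
TTR = V / N = 27 / 59 = 0.46

0.46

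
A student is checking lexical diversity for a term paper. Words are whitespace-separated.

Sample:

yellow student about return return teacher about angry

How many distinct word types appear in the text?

6

Distinct types: {about, angry, return, student, teacher, yellow}
V = 6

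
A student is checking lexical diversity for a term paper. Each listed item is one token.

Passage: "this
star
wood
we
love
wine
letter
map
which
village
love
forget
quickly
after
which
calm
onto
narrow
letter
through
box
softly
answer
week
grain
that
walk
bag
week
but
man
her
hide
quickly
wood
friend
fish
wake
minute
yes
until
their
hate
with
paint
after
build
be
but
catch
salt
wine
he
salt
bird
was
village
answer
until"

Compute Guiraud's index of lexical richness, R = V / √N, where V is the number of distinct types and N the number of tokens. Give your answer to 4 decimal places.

5.9887

N = 59, V = 46.
√N = 7.681146
R = 46 / 7.681146 = 5.9887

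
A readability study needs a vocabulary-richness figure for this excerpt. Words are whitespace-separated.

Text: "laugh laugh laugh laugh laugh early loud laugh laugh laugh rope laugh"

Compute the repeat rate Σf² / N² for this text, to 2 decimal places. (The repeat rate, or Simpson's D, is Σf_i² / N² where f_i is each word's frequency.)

Frequencies: laugh:9, early:1, loud:1, rope:1
Σf² = 84; N² = 144
Repeat rate = 84 / 144 = 0.58

0.58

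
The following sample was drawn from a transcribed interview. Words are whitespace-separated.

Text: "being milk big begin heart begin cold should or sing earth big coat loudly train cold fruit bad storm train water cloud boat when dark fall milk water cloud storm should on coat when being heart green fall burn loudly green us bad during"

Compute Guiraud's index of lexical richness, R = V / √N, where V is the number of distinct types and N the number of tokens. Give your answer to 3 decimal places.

N = 44, V = 27.
√N = 6.633250
R = 27 / 6.633250 = 4.070

4.070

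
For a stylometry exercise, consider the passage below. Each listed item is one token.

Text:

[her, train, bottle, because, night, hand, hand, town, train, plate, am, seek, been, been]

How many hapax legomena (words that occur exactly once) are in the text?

8

Frequencies: train:2, hand:2, been:2, her:1, bottle:1, because:1, night:1, town:1, plate:1, am:1, seek:1
Hapax (freq=1): am, because, bottle, her, night, plate, seek, town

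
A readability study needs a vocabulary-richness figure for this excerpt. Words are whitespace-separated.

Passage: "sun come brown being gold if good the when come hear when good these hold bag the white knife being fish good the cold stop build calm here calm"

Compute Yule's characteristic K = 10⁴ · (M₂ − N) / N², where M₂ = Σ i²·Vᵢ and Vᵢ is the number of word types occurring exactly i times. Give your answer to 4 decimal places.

Frequencies: good:3, the:3, come:2, being:2, when:2, calm:2, sun:1, brown:1, gold:1, if:1, hear:1, these:1, hold:1, bag:1, white:1, knife:1, fish:1, cold:1, stop:1, build:1, … (1 more, each freq 1)
N = 29. Frequency spectrum: V_1=15, V_2=4, V_3=2
M₂ = 1²·15 + 2²·4 + 3²·2 = 49
K = 10000 × (49 − 29) / 29² = 237.8121

237.8121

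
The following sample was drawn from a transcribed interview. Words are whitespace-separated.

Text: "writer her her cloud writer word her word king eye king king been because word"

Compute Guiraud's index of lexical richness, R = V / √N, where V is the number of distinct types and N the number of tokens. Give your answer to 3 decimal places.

N = 15, V = 8.
√N = 3.872983
R = 8 / 3.872983 = 2.066

2.066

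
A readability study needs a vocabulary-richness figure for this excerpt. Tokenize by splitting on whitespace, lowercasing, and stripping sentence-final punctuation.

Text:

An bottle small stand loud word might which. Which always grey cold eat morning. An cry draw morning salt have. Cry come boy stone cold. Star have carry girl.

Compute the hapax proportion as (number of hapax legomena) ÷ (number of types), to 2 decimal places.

0.74

Frequencies: an:2, which:2, cold:2, morning:2, cry:2, have:2, bottle:1, small:1, stand:1, loud:1, word:1, might:1, always:1, grey:1, eat:1, draw:1, salt:1, come:1, boy:1, stone:1, … (3 more, each freq 1)
Hapax count = 17; type count = 23.
Ratio = 17 / 23 = 0.74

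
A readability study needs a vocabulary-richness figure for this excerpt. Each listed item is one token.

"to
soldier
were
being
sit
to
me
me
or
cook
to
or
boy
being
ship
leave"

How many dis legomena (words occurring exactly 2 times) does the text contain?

Frequencies: to:3, being:2, me:2, or:2, soldier:1, were:1, sit:1, cook:1, boy:1, ship:1, leave:1
Words with frequency 2: being, me, or

3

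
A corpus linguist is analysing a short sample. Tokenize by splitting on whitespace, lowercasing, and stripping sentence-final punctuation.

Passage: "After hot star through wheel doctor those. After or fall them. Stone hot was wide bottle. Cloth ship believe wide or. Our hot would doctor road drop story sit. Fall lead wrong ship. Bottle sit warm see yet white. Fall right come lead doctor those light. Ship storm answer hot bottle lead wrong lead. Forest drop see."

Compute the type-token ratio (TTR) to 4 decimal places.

N = 57 tokens, V = 35 types.
TTR = V / N = 35 / 57 = 0.6140

0.6140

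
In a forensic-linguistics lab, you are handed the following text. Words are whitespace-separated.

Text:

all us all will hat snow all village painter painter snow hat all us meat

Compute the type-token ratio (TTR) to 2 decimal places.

N = 15 tokens, V = 8 types.
TTR = V / N = 8 / 15 = 0.53

0.53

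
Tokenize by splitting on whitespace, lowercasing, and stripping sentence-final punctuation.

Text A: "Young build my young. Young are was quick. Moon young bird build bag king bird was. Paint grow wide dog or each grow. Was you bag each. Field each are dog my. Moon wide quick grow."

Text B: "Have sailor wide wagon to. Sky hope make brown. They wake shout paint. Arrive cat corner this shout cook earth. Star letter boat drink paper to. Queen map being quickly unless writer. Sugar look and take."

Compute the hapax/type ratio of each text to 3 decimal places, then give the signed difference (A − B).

A: hapax=5, V=18, ratio=0.278
B: hapax=32, V=34, ratio=0.941
Difference = 0.278 − 0.941 = -0.663

-0.663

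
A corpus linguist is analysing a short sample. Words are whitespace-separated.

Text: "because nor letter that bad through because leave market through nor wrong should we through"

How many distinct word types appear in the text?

Distinct types: {bad, because, leave, letter, market, nor, should, that, through, we, wrong}
V = 11

11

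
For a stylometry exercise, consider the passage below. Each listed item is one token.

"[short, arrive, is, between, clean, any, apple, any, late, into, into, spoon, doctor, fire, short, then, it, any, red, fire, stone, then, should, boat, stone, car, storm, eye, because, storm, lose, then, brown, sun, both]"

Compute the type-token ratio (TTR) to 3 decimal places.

N = 35 tokens, V = 26 types.
TTR = V / N = 26 / 35 = 0.743

0.743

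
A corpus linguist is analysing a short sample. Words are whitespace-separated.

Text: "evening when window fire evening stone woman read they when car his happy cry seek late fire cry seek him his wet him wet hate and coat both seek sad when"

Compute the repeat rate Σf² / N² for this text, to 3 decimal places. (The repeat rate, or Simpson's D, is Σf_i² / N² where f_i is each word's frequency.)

Frequencies: when:3, seek:3, evening:2, fire:2, his:2, cry:2, him:2, wet:2, window:1, stone:1, woman:1, read:1, they:1, car:1, happy:1, late:1, hate:1, and:1, coat:1, both:1, … (1 more, each freq 1)
Σf² = 55; N² = 961
Repeat rate = 55 / 961 = 0.057

0.057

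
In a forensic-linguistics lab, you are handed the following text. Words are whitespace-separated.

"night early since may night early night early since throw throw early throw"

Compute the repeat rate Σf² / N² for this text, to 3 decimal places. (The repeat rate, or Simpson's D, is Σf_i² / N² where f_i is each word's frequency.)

0.231

Frequencies: early:4, night:3, throw:3, since:2, may:1
Σf² = 39; N² = 169
Repeat rate = 39 / 169 = 0.231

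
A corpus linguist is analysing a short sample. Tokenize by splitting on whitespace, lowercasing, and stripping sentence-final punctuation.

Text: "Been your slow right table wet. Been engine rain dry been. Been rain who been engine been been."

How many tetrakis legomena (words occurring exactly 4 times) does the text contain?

0

Frequencies: been:7, engine:2, rain:2, your:1, slow:1, right:1, table:1, wet:1, dry:1, who:1
Words with frequency 4: (none)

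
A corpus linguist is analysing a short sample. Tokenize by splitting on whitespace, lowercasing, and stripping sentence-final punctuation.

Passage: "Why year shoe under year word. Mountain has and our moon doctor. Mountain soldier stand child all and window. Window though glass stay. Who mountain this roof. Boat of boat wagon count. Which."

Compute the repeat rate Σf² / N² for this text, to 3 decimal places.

Frequencies: mountain:3, year:2, and:2, window:2, boat:2, why:1, shoe:1, under:1, word:1, has:1, our:1, moon:1, doctor:1, soldier:1, stand:1, child:1, all:1, though:1, glass:1, stay:1, … (7 more, each freq 1)
Σf² = 47; N² = 1089
Repeat rate = 47 / 1089 = 0.043

0.043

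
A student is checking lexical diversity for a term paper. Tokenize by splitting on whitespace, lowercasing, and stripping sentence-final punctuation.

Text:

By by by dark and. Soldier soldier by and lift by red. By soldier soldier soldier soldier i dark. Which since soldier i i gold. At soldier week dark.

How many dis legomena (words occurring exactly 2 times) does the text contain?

Frequencies: soldier:8, by:6, dark:3, i:3, and:2, lift:1, red:1, which:1, since:1, gold:1, at:1, week:1
Words with frequency 2: and

1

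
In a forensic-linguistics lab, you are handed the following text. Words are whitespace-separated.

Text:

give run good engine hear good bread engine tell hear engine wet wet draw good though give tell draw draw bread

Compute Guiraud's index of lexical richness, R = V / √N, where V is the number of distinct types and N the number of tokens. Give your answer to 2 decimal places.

N = 21, V = 10.
√N = 4.582576
R = 10 / 4.582576 = 2.18

2.18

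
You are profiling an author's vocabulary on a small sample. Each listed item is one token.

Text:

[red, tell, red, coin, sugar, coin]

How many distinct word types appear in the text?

4

Distinct types: {coin, red, sugar, tell}
V = 4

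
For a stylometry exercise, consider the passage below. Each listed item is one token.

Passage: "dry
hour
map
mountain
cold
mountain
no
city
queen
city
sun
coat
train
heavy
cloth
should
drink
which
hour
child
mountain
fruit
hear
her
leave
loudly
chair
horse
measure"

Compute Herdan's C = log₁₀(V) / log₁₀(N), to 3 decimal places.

N = 29, V = 25.
log₁₀(V) = 1.397940, log₁₀(N) = 1.462398
C = 1.397940 / 1.462398 = 0.956

0.956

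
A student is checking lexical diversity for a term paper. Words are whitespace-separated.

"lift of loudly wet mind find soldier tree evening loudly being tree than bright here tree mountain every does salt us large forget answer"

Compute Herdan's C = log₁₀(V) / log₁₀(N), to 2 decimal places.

0.96

N = 24, V = 21.
log₁₀(V) = 1.322219, log₁₀(N) = 1.380211
C = 1.322219 / 1.380211 = 0.96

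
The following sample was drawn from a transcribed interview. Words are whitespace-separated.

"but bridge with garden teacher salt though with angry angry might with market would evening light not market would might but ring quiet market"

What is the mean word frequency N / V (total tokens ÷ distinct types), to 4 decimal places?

N = 24 tokens, V = 16 types.
Mean frequency = N / V = 24 / 16 = 1.5000

1.5000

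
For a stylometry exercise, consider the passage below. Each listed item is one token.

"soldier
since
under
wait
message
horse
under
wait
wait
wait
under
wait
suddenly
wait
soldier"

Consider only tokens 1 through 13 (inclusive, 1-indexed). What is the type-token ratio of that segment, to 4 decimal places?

0.5385

Segment tokens 1–13: soldier, since, under, wait, message, horse, under, wait, wait, wait, under, wait, suddenly
Segment N = 13, segment V = 7.
TTR = 7 / 13 = 0.5385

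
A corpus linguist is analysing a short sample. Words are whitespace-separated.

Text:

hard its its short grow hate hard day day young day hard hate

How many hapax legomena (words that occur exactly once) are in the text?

Frequencies: hard:3, day:3, its:2, hate:2, short:1, grow:1, young:1
Hapax (freq=1): grow, short, young

3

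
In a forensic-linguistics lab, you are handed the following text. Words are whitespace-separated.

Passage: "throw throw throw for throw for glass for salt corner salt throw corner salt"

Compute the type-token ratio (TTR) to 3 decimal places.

N = 14 tokens, V = 5 types.
TTR = V / N = 5 / 14 = 0.357

0.357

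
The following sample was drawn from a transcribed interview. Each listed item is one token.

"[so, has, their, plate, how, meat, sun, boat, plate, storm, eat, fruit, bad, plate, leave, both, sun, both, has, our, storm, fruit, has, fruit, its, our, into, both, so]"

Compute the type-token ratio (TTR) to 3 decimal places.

0.586

N = 29 tokens, V = 17 types.
TTR = V / N = 17 / 29 = 0.586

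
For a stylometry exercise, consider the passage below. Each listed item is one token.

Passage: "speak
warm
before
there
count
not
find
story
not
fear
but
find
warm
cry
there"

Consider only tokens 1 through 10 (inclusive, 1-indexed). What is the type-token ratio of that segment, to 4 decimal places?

0.9000

Segment tokens 1–10: speak, warm, before, there, count, not, find, story, not, fear
Segment N = 10, segment V = 9.
TTR = 9 / 10 = 0.9000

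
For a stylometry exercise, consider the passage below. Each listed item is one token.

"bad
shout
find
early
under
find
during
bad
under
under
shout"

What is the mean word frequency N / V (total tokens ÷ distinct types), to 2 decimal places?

N = 11 tokens, V = 6 types.
Mean frequency = N / V = 11 / 6 = 1.83

1.83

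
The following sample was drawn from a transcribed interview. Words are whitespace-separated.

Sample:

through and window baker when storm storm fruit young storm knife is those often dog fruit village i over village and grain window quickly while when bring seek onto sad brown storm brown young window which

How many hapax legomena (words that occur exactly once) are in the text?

Frequencies: storm:4, window:3, and:2, when:2, fruit:2, young:2, village:2, brown:2, through:1, baker:1, knife:1, is:1, those:1, often:1, dog:1, i:1, over:1, grain:1, quickly:1, while:1, … (5 more, each freq 1)
Hapax (freq=1): baker, bring, dog, grain, i, is, knife, often, onto, over, quickly, sad, seek, those, through, which, while

17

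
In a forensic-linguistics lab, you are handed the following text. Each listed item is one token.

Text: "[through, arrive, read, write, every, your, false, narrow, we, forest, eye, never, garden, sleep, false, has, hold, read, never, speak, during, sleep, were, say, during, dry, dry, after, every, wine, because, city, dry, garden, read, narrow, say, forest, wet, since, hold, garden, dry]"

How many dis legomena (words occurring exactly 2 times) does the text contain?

9

Frequencies: dry:4, read:3, garden:3, every:2, false:2, narrow:2, forest:2, never:2, sleep:2, hold:2, during:2, say:2, through:1, arrive:1, write:1, your:1, we:1, eye:1, has:1, speak:1, … (7 more, each freq 1)
Words with frequency 2: during, every, false, forest, hold, narrow, never, say, sleep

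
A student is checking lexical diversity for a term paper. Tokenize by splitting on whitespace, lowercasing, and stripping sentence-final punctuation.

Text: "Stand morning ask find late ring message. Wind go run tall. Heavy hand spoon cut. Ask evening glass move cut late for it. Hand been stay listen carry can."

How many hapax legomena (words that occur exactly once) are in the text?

Frequencies: ask:2, late:2, hand:2, cut:2, stand:1, morning:1, find:1, ring:1, message:1, wind:1, go:1, run:1, tall:1, heavy:1, spoon:1, evening:1, glass:1, move:1, for:1, it:1, … (5 more, each freq 1)
Hapax (freq=1): been, can, carry, evening, find, for, glass, go, heavy, it, listen, message, morning, move, ring, run, spoon, stand, stay, tall, wind

21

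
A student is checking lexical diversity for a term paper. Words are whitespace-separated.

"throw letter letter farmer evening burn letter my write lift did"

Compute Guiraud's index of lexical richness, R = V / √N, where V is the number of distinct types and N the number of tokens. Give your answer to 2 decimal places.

N = 11, V = 9.
√N = 3.316625
R = 9 / 3.316625 = 2.71

2.71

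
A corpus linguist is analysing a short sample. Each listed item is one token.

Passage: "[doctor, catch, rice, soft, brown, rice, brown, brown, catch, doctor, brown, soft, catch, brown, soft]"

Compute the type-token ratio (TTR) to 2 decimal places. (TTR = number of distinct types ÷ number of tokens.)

N = 15 tokens, V = 5 types.
TTR = V / N = 5 / 15 = 0.33

0.33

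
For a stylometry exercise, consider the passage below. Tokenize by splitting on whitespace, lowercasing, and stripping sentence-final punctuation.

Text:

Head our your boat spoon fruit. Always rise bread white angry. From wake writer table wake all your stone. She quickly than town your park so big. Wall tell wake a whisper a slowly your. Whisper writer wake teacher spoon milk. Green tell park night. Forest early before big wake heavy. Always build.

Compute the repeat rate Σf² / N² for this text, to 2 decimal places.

Frequencies: wake:5, your:4, spoon:2, always:2, writer:2, park:2, big:2, tell:2, a:2, whisper:2, head:1, our:1, boat:1, fruit:1, rise:1, bread:1, white:1, angry:1, from:1, table:1, … (18 more, each freq 1)
Σf² = 101; N² = 2809
Repeat rate = 101 / 2809 = 0.04

0.04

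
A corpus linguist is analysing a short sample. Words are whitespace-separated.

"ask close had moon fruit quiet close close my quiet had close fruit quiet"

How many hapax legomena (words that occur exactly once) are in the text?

3

Frequencies: close:4, quiet:3, had:2, fruit:2, ask:1, moon:1, my:1
Hapax (freq=1): ask, moon, my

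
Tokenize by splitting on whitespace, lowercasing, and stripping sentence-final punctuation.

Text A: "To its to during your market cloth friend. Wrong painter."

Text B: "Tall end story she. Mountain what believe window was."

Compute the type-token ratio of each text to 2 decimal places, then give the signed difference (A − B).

TTR(A) = 9/10 = 0.90
TTR(B) = 9/9 = 1.00
Difference = 0.90 − 1.00 = -0.10

-0.10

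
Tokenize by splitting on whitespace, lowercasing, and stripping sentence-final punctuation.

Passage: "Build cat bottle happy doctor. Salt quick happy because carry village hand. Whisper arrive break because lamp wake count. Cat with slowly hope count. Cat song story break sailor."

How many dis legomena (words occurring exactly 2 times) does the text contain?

Frequencies: cat:3, happy:2, because:2, break:2, count:2, build:1, bottle:1, doctor:1, salt:1, quick:1, carry:1, village:1, hand:1, whisper:1, arrive:1, lamp:1, wake:1, with:1, slowly:1, hope:1, … (3 more, each freq 1)
Words with frequency 2: because, break, count, happy

4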